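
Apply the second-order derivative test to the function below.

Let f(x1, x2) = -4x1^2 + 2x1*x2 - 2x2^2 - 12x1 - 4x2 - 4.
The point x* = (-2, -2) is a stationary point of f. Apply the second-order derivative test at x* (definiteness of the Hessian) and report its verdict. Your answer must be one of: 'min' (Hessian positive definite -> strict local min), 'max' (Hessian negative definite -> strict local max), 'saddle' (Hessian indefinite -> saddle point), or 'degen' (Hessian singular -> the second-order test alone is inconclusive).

Compute the Hessian H = grad^2 f:
  H = [[-8, 2], [2, -4]]
Verify stationarity: grad f(x*) = H x* + g = (0, 0).
Eigenvalues of H: -8.8284, -3.1716.
Both eigenvalues < 0, so H is negative definite -> x* is a strict local max.

max


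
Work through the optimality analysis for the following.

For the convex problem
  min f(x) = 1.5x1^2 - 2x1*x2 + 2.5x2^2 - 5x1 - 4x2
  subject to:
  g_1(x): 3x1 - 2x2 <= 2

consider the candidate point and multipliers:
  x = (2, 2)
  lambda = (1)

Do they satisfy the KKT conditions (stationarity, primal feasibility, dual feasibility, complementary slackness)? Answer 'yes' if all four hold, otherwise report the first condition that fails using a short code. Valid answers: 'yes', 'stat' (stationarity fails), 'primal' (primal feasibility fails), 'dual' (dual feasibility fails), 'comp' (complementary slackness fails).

Gradient of f: grad f(x) = Q x + c = (-3, 2)
Constraint values g_i(x) = a_i^T x - b_i:
  g_1((2, 2)) = 0
Stationarity residual: grad f(x) + sum_i lambda_i a_i = (0, 0)
  -> stationarity OK
Primal feasibility (all g_i <= 0): OK
Dual feasibility (all lambda_i >= 0): OK
Complementary slackness (lambda_i * g_i(x) = 0 for all i): OK

Verdict: yes, KKT holds.

yes


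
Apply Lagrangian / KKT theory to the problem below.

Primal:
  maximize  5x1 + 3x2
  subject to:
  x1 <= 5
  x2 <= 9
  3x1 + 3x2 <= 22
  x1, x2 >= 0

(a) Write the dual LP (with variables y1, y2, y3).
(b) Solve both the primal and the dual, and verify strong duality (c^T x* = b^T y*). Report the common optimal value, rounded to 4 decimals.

The standard primal-dual pair for 'max c^T x s.t. A x <= b, x >= 0' is:
  Dual:  min b^T y  s.t.  A^T y >= c,  y >= 0.

So the dual LP is:
  minimize  5y1 + 9y2 + 22y3
  subject to:
    y1 + 3y3 >= 5
    y2 + 3y3 >= 3
    y1, y2, y3 >= 0

Solving the primal: x* = (5, 2.3333).
  primal value c^T x* = 32.
Solving the dual: y* = (2, 0, 1).
  dual value b^T y* = 32.
Strong duality: c^T x* = b^T y*. Confirmed.

32


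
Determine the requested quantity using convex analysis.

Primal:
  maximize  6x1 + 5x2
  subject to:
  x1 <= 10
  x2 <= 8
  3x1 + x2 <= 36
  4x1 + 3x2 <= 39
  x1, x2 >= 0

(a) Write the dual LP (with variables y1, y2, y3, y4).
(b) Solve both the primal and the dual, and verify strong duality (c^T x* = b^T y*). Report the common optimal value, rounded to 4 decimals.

The standard primal-dual pair for 'max c^T x s.t. A x <= b, x >= 0' is:
  Dual:  min b^T y  s.t.  A^T y >= c,  y >= 0.

So the dual LP is:
  minimize  10y1 + 8y2 + 36y3 + 39y4
  subject to:
    y1 + 3y3 + 4y4 >= 6
    y2 + y3 + 3y4 >= 5
    y1, y2, y3, y4 >= 0

Solving the primal: x* = (3.75, 8).
  primal value c^T x* = 62.5.
Solving the dual: y* = (0, 0.5, 0, 1.5).
  dual value b^T y* = 62.5.
Strong duality: c^T x* = b^T y*. Confirmed.

62.5


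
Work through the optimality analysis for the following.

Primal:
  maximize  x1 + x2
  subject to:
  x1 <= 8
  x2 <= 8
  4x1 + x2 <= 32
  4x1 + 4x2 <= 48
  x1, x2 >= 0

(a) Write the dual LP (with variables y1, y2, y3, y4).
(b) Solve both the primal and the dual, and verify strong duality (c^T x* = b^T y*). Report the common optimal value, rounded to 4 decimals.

The standard primal-dual pair for 'max c^T x s.t. A x <= b, x >= 0' is:
  Dual:  min b^T y  s.t.  A^T y >= c,  y >= 0.

So the dual LP is:
  minimize  8y1 + 8y2 + 32y3 + 48y4
  subject to:
    y1 + 4y3 + 4y4 >= 1
    y2 + y3 + 4y4 >= 1
    y1, y2, y3, y4 >= 0

Solving the primal: x* = (6.6667, 5.3333).
  primal value c^T x* = 12.
Solving the dual: y* = (0, 0, 0, 0.25).
  dual value b^T y* = 12.
Strong duality: c^T x* = b^T y*. Confirmed.

12


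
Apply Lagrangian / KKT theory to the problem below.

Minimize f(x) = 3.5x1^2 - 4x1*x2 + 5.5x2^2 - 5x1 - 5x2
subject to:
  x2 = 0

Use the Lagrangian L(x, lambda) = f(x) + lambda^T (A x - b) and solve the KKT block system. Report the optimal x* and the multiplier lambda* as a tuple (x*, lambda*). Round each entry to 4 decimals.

Form the Lagrangian:
  L(x, lambda) = (1/2) x^T Q x + c^T x + lambda^T (A x - b)
Stationarity (grad_x L = 0): Q x + c + A^T lambda = 0.
Primal feasibility: A x = b.

This gives the KKT block system:
  [ Q   A^T ] [ x     ]   [-c ]
  [ A    0  ] [ lambda ] = [ b ]

Solving the linear system:
  x*      = (0.7143, 0)
  lambda* = (7.8571)
  f(x*)   = -1.7857

x* = (0.7143, 0), lambda* = (7.8571)


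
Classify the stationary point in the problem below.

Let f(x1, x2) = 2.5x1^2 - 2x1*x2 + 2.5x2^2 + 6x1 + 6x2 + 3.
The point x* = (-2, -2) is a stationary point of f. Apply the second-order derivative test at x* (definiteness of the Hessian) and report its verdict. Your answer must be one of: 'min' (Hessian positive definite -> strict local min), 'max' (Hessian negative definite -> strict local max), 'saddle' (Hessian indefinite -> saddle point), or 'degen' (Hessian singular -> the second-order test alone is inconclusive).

Compute the Hessian H = grad^2 f:
  H = [[5, -2], [-2, 5]]
Verify stationarity: grad f(x*) = H x* + g = (0, 0).
Eigenvalues of H: 3, 7.
Both eigenvalues > 0, so H is positive definite -> x* is a strict local min.

min


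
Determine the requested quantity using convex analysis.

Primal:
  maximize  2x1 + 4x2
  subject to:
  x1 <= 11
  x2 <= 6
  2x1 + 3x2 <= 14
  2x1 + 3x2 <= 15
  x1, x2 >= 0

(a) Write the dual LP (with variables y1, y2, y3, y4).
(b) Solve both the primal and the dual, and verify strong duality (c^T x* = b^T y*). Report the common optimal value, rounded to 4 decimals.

The standard primal-dual pair for 'max c^T x s.t. A x <= b, x >= 0' is:
  Dual:  min b^T y  s.t.  A^T y >= c,  y >= 0.

So the dual LP is:
  minimize  11y1 + 6y2 + 14y3 + 15y4
  subject to:
    y1 + 2y3 + 2y4 >= 2
    y2 + 3y3 + 3y4 >= 4
    y1, y2, y3, y4 >= 0

Solving the primal: x* = (0, 4.6667).
  primal value c^T x* = 18.6667.
Solving the dual: y* = (0, 0, 1.3333, 0).
  dual value b^T y* = 18.6667.
Strong duality: c^T x* = b^T y*. Confirmed.

18.6667


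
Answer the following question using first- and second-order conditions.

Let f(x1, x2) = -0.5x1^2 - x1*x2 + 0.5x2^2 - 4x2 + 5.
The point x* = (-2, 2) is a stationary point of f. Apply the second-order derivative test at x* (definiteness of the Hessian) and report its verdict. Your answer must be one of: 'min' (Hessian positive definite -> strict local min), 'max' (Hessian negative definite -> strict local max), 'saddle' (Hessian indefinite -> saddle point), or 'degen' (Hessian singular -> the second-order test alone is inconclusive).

Compute the Hessian H = grad^2 f:
  H = [[-1, -1], [-1, 1]]
Verify stationarity: grad f(x*) = H x* + g = (0, 0).
Eigenvalues of H: -1.4142, 1.4142.
Eigenvalues have mixed signs, so H is indefinite -> x* is a saddle point.

saddle


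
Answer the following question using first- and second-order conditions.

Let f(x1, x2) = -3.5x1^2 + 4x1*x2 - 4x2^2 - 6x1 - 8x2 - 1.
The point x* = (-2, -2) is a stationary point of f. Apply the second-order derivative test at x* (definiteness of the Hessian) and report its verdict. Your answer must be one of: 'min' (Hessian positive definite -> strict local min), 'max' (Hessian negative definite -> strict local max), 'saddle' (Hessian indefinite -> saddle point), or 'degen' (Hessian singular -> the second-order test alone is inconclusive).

Compute the Hessian H = grad^2 f:
  H = [[-7, 4], [4, -8]]
Verify stationarity: grad f(x*) = H x* + g = (0, 0).
Eigenvalues of H: -11.5311, -3.4689.
Both eigenvalues < 0, so H is negative definite -> x* is a strict local max.

max


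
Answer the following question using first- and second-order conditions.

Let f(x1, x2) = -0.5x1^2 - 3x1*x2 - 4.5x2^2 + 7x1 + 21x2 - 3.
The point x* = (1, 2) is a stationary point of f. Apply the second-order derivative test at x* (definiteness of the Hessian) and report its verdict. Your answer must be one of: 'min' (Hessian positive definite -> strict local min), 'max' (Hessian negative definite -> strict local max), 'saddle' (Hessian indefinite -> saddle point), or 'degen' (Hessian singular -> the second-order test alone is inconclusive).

Compute the Hessian H = grad^2 f:
  H = [[-1, -3], [-3, -9]]
Verify stationarity: grad f(x*) = H x* + g = (0, 0).
Eigenvalues of H: -10, 0.
H has a zero eigenvalue (singular; negative semidefinite but not definite), so H is neither positive definite, negative definite, nor indefinite. The second-order test alone is inconclusive -> degen.
(Indeed, f is constant along the null direction of H through x*, so x* is not a strict local extremum.)

degen


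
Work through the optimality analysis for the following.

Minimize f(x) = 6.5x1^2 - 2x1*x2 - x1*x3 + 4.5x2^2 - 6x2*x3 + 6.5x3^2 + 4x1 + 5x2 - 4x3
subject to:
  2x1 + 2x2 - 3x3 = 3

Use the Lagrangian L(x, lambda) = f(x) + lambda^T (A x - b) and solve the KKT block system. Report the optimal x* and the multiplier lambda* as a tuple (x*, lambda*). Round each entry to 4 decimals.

Form the Lagrangian:
  L(x, lambda) = (1/2) x^T Q x + c^T x + lambda^T (A x - b)
Stationarity (grad_x L = 0): Q x + c + A^T lambda = 0.
Primal feasibility: A x = b.

This gives the KKT block system:
  [ Q   A^T ] [ x     ]   [-c ]
  [ A    0  ] [ lambda ] = [ b ]

Solving the linear system:
  x*      = (0.368, 0.0974, -0.6897)
  lambda* = (-4.6395)
  f(x*)   = 9.3184

x* = (0.368, 0.0974, -0.6897), lambda* = (-4.6395)


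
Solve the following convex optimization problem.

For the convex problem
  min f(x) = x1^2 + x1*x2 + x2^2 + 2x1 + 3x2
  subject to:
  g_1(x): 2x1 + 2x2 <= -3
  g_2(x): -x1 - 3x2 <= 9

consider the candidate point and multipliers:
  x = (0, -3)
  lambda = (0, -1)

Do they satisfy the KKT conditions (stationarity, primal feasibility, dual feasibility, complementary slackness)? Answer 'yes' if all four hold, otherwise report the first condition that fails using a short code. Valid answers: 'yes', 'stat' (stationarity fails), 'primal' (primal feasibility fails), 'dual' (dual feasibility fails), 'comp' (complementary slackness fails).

Gradient of f: grad f(x) = Q x + c = (-1, -3)
Constraint values g_i(x) = a_i^T x - b_i:
  g_1((0, -3)) = -3
  g_2((0, -3)) = 0
Stationarity residual: grad f(x) + sum_i lambda_i a_i = (0, 0)
  -> stationarity OK
Primal feasibility (all g_i <= 0): OK
Dual feasibility (all lambda_i >= 0): FAILS
Complementary slackness (lambda_i * g_i(x) = 0 for all i): OK

Verdict: the first failing condition is dual_feasibility -> dual.

dual


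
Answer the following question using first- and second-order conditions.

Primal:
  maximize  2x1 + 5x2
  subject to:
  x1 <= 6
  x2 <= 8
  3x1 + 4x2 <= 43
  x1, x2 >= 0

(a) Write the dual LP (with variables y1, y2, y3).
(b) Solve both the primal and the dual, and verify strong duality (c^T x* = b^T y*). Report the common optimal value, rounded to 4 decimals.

The standard primal-dual pair for 'max c^T x s.t. A x <= b, x >= 0' is:
  Dual:  min b^T y  s.t.  A^T y >= c,  y >= 0.

So the dual LP is:
  minimize  6y1 + 8y2 + 43y3
  subject to:
    y1 + 3y3 >= 2
    y2 + 4y3 >= 5
    y1, y2, y3 >= 0

Solving the primal: x* = (3.6667, 8).
  primal value c^T x* = 47.3333.
Solving the dual: y* = (0, 2.3333, 0.6667).
  dual value b^T y* = 47.3333.
Strong duality: c^T x* = b^T y*. Confirmed.

47.3333


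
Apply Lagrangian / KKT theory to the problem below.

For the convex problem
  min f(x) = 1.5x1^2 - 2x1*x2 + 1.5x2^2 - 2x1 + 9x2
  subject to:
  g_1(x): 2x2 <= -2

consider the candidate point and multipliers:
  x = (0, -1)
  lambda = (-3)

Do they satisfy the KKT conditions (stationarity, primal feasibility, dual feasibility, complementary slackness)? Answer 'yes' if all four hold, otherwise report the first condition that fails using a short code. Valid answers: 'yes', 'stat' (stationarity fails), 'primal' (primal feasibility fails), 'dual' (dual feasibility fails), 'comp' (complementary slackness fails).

Gradient of f: grad f(x) = Q x + c = (0, 6)
Constraint values g_i(x) = a_i^T x - b_i:
  g_1((0, -1)) = 0
Stationarity residual: grad f(x) + sum_i lambda_i a_i = (0, 0)
  -> stationarity OK
Primal feasibility (all g_i <= 0): OK
Dual feasibility (all lambda_i >= 0): FAILS
Complementary slackness (lambda_i * g_i(x) = 0 for all i): OK

Verdict: the first failing condition is dual_feasibility -> dual.

dual


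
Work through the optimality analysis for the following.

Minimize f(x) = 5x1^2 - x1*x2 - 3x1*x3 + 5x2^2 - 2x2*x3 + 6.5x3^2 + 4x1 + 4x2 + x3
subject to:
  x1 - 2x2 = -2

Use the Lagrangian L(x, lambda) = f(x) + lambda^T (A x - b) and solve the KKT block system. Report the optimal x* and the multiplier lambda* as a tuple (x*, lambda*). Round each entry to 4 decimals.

Form the Lagrangian:
  L(x, lambda) = (1/2) x^T Q x + c^T x + lambda^T (A x - b)
Stationarity (grad_x L = 0): Q x + c + A^T lambda = 0.
Primal feasibility: A x = b.

This gives the KKT block system:
  [ Q   A^T ] [ x     ]   [-c ]
  [ A    0  ] [ lambda ] = [ b ]

Solving the linear system:
  x*      = (-0.9438, 0.5281, -0.2135)
  lambda* = (5.3258)
  f(x*)   = 4.3876

x* = (-0.9438, 0.5281, -0.2135), lambda* = (5.3258)


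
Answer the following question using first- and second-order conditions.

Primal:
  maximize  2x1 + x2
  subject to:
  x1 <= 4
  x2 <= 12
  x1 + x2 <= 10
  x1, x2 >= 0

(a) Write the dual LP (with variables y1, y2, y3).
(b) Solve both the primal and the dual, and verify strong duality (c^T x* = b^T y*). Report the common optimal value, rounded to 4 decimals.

The standard primal-dual pair for 'max c^T x s.t. A x <= b, x >= 0' is:
  Dual:  min b^T y  s.t.  A^T y >= c,  y >= 0.

So the dual LP is:
  minimize  4y1 + 12y2 + 10y3
  subject to:
    y1 + y3 >= 2
    y2 + y3 >= 1
    y1, y2, y3 >= 0

Solving the primal: x* = (4, 6).
  primal value c^T x* = 14.
Solving the dual: y* = (1, 0, 1).
  dual value b^T y* = 14.
Strong duality: c^T x* = b^T y*. Confirmed.

14


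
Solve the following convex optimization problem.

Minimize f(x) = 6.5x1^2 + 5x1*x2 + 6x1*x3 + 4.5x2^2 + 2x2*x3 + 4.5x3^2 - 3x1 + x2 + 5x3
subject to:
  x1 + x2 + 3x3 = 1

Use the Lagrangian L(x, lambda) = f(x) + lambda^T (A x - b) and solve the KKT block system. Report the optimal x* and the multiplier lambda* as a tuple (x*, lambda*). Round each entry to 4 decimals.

Form the Lagrangian:
  L(x, lambda) = (1/2) x^T Q x + c^T x + lambda^T (A x - b)
Stationarity (grad_x L = 0): Q x + c + A^T lambda = 0.
Primal feasibility: A x = b.

This gives the KKT block system:
  [ Q   A^T ] [ x     ]   [-c ]
  [ A    0  ] [ lambda ] = [ b ]

Solving the linear system:
  x*      = (0.3765, -0.0294, 0.2176)
  lambda* = (-3.0529)
  f(x*)   = 1.4912

x* = (0.3765, -0.0294, 0.2176), lambda* = (-3.0529)


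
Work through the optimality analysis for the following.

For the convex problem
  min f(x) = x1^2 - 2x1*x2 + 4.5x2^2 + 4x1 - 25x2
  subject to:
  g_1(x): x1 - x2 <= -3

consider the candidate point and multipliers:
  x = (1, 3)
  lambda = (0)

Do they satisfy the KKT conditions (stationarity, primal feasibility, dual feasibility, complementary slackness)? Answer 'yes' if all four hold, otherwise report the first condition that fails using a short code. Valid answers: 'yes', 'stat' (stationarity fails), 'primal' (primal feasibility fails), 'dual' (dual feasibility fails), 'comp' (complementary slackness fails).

Gradient of f: grad f(x) = Q x + c = (0, 0)
Constraint values g_i(x) = a_i^T x - b_i:
  g_1((1, 3)) = 1
Stationarity residual: grad f(x) + sum_i lambda_i a_i = (0, 0)
  -> stationarity OK
Primal feasibility (all g_i <= 0): FAILS
Dual feasibility (all lambda_i >= 0): OK
Complementary slackness (lambda_i * g_i(x) = 0 for all i): OK

Verdict: the first failing condition is primal_feasibility -> primal.

primal


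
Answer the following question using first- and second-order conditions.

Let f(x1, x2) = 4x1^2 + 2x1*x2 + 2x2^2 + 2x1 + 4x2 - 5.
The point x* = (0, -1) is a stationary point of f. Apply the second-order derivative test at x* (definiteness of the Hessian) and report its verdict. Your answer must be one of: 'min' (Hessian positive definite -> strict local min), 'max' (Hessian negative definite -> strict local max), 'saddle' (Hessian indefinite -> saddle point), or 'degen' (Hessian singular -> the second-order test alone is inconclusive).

Compute the Hessian H = grad^2 f:
  H = [[8, 2], [2, 4]]
Verify stationarity: grad f(x*) = H x* + g = (0, 0).
Eigenvalues of H: 3.1716, 8.8284.
Both eigenvalues > 0, so H is positive definite -> x* is a strict local min.

min


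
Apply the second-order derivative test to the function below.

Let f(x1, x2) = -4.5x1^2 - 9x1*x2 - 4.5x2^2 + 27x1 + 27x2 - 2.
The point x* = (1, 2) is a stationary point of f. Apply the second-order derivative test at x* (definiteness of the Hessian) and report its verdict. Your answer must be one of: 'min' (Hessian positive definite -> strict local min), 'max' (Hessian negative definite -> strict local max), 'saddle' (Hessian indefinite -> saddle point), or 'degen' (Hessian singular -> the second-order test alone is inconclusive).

Compute the Hessian H = grad^2 f:
  H = [[-9, -9], [-9, -9]]
Verify stationarity: grad f(x*) = H x* + g = (0, 0).
Eigenvalues of H: -18, 0.
H has a zero eigenvalue (singular; negative semidefinite but not definite), so H is neither positive definite, negative definite, nor indefinite. The second-order test alone is inconclusive -> degen.
(Indeed, f is constant along the null direction of H through x*, so x* is not a strict local extremum.)

degen


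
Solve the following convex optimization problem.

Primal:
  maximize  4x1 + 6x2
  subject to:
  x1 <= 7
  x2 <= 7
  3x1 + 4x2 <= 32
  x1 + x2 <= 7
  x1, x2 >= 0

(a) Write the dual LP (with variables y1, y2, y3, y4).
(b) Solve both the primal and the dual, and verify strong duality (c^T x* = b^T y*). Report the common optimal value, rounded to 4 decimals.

The standard primal-dual pair for 'max c^T x s.t. A x <= b, x >= 0' is:
  Dual:  min b^T y  s.t.  A^T y >= c,  y >= 0.

So the dual LP is:
  minimize  7y1 + 7y2 + 32y3 + 7y4
  subject to:
    y1 + 3y3 + y4 >= 4
    y2 + 4y3 + y4 >= 6
    y1, y2, y3, y4 >= 0

Solving the primal: x* = (0, 7).
  primal value c^T x* = 42.
Solving the dual: y* = (0, 2, 0, 4).
  dual value b^T y* = 42.
Strong duality: c^T x* = b^T y*. Confirmed.

42


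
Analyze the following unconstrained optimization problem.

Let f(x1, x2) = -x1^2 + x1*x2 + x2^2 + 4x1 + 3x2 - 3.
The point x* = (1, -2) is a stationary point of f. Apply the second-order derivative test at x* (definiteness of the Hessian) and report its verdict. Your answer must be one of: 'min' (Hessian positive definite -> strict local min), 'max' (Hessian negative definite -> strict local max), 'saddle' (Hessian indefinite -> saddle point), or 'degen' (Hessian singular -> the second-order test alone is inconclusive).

Compute the Hessian H = grad^2 f:
  H = [[-2, 1], [1, 2]]
Verify stationarity: grad f(x*) = H x* + g = (0, 0).
Eigenvalues of H: -2.2361, 2.2361.
Eigenvalues have mixed signs, so H is indefinite -> x* is a saddle point.

saddle


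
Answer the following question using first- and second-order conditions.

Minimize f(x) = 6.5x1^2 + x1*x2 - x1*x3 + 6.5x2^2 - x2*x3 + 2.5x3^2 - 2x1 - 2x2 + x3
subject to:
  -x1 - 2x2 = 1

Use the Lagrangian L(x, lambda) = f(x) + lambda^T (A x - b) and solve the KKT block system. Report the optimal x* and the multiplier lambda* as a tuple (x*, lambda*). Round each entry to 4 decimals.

Form the Lagrangian:
  L(x, lambda) = (1/2) x^T Q x + c^T x + lambda^T (A x - b)
Stationarity (grad_x L = 0): Q x + c + A^T lambda = 0.
Primal feasibility: A x = b.

This gives the KKT block system:
  [ Q   A^T ] [ x     ]   [-c ]
  [ A    0  ] [ lambda ] = [ b ]

Solving the linear system:
  x*      = (-0.125, -0.4375, -0.3125)
  lambda* = (-3.75)
  f(x*)   = 2.2812

x* = (-0.125, -0.4375, -0.3125), lambda* = (-3.75)


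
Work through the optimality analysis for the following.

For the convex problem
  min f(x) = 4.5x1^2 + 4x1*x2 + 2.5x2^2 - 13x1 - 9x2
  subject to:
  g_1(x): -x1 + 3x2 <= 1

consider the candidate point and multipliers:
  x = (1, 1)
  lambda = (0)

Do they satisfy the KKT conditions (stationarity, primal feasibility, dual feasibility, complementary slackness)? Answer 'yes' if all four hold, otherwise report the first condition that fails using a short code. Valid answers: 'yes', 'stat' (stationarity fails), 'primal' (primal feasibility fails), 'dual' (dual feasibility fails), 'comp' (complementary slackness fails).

Gradient of f: grad f(x) = Q x + c = (0, 0)
Constraint values g_i(x) = a_i^T x - b_i:
  g_1((1, 1)) = 1
Stationarity residual: grad f(x) + sum_i lambda_i a_i = (0, 0)
  -> stationarity OK
Primal feasibility (all g_i <= 0): FAILS
Dual feasibility (all lambda_i >= 0): OK
Complementary slackness (lambda_i * g_i(x) = 0 for all i): OK

Verdict: the first failing condition is primal_feasibility -> primal.

primal


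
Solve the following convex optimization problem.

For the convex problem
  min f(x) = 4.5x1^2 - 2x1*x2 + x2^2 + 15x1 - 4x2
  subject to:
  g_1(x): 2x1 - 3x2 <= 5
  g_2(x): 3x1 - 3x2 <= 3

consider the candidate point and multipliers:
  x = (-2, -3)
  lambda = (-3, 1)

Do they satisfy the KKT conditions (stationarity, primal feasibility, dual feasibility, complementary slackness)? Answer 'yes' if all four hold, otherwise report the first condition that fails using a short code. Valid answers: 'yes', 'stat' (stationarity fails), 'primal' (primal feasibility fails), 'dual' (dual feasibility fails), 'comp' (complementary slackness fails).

Gradient of f: grad f(x) = Q x + c = (3, -6)
Constraint values g_i(x) = a_i^T x - b_i:
  g_1((-2, -3)) = 0
  g_2((-2, -3)) = 0
Stationarity residual: grad f(x) + sum_i lambda_i a_i = (0, 0)
  -> stationarity OK
Primal feasibility (all g_i <= 0): OK
Dual feasibility (all lambda_i >= 0): FAILS
Complementary slackness (lambda_i * g_i(x) = 0 for all i): OK

Verdict: the first failing condition is dual_feasibility -> dual.

dual


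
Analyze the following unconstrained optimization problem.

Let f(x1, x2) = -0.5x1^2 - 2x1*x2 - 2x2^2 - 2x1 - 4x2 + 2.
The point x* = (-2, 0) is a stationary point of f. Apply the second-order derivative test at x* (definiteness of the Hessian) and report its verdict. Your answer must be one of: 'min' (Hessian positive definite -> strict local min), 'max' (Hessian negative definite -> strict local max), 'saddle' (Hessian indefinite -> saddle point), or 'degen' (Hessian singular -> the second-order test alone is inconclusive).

Compute the Hessian H = grad^2 f:
  H = [[-1, -2], [-2, -4]]
Verify stationarity: grad f(x*) = H x* + g = (0, 0).
Eigenvalues of H: -5, 0.
H has a zero eigenvalue (singular; negative semidefinite but not definite), so H is neither positive definite, negative definite, nor indefinite. The second-order test alone is inconclusive -> degen.
(Indeed, f is constant along the null direction of H through x*, so x* is not a strict local extremum.)

degen


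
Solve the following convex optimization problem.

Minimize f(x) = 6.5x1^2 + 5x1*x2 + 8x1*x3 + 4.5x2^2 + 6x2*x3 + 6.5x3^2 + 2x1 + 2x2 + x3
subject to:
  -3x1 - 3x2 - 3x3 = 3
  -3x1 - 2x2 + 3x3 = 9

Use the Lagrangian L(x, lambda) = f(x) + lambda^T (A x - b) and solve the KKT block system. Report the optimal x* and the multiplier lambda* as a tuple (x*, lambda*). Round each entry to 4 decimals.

Form the Lagrangian:
  L(x, lambda) = (1/2) x^T Q x + c^T x + lambda^T (A x - b)
Stationarity (grad_x L = 0): Q x + c + A^T lambda = 0.
Primal feasibility: A x = b.

This gives the KKT block system:
  [ Q   A^T ] [ x     ]   [-c ]
  [ A    0  ] [ lambda ] = [ b ]

Solving the linear system:
  x*      = (-1.0541, -1.1351, 1.1892)
  lambda* = (-1.1081, -1.5135)
  f(x*)   = 6.8784

x* = (-1.0541, -1.1351, 1.1892), lambda* = (-1.1081, -1.5135)


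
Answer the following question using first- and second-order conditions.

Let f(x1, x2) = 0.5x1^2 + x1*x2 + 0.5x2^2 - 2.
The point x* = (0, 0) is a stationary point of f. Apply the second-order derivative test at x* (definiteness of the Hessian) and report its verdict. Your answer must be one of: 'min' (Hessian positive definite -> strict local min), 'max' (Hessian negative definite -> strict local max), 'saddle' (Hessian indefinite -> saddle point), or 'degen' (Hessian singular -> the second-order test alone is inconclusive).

Compute the Hessian H = grad^2 f:
  H = [[1, 1], [1, 1]]
Verify stationarity: grad f(x*) = H x* + g = (0, 0).
Eigenvalues of H: 0, 2.
H has a zero eigenvalue (singular; positive semidefinite but not definite), so H is neither positive definite, negative definite, nor indefinite. The second-order test alone is inconclusive -> degen.
(Indeed, f is constant along the null direction of H through x*, so x* is not a strict local extremum.)

degen


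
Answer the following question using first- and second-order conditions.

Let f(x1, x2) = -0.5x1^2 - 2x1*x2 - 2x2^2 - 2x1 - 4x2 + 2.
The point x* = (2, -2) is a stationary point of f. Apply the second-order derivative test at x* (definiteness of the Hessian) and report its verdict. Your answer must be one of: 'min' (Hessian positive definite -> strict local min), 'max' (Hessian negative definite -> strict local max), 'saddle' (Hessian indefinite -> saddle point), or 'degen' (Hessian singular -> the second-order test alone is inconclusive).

Compute the Hessian H = grad^2 f:
  H = [[-1, -2], [-2, -4]]
Verify stationarity: grad f(x*) = H x* + g = (0, 0).
Eigenvalues of H: -5, 0.
H has a zero eigenvalue (singular; negative semidefinite but not definite), so H is neither positive definite, negative definite, nor indefinite. The second-order test alone is inconclusive -> degen.
(Indeed, f is constant along the null direction of H through x*, so x* is not a strict local extremum.)

degen


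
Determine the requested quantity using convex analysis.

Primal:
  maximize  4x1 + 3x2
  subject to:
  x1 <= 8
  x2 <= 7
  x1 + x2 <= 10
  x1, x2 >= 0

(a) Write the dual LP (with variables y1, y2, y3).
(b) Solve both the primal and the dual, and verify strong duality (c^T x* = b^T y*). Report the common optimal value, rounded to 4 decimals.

The standard primal-dual pair for 'max c^T x s.t. A x <= b, x >= 0' is:
  Dual:  min b^T y  s.t.  A^T y >= c,  y >= 0.

So the dual LP is:
  minimize  8y1 + 7y2 + 10y3
  subject to:
    y1 + y3 >= 4
    y2 + y3 >= 3
    y1, y2, y3 >= 0

Solving the primal: x* = (8, 2).
  primal value c^T x* = 38.
Solving the dual: y* = (1, 0, 3).
  dual value b^T y* = 38.
Strong duality: c^T x* = b^T y*. Confirmed.

38


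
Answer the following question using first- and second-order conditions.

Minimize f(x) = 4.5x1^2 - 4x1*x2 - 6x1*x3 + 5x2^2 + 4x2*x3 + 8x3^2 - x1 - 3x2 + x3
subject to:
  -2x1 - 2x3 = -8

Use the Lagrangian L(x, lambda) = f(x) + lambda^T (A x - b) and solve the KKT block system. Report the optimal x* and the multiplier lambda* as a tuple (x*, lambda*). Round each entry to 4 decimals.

Form the Lagrangian:
  L(x, lambda) = (1/2) x^T Q x + c^T x + lambda^T (A x - b)
Stationarity (grad_x L = 0): Q x + c + A^T lambda = 0.
Primal feasibility: A x = b.

This gives the KKT block system:
  [ Q   A^T ] [ x     ]   [-c ]
  [ A    0  ] [ lambda ] = [ b ]

Solving the linear system:
  x*      = (2.6013, 0.781, 1.3987)
  lambda* = (5.4477)
  f(x*)   = 20.018

x* = (2.6013, 0.781, 1.3987), lambda* = (5.4477)


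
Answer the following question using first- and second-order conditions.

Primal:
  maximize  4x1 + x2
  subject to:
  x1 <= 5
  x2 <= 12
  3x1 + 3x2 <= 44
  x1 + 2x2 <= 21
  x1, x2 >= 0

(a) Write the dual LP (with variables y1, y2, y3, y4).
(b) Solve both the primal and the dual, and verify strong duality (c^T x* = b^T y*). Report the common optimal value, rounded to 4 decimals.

The standard primal-dual pair for 'max c^T x s.t. A x <= b, x >= 0' is:
  Dual:  min b^T y  s.t.  A^T y >= c,  y >= 0.

So the dual LP is:
  minimize  5y1 + 12y2 + 44y3 + 21y4
  subject to:
    y1 + 3y3 + y4 >= 4
    y2 + 3y3 + 2y4 >= 1
    y1, y2, y3, y4 >= 0

Solving the primal: x* = (5, 8).
  primal value c^T x* = 28.
Solving the dual: y* = (3.5, 0, 0, 0.5).
  dual value b^T y* = 28.
Strong duality: c^T x* = b^T y*. Confirmed.

28


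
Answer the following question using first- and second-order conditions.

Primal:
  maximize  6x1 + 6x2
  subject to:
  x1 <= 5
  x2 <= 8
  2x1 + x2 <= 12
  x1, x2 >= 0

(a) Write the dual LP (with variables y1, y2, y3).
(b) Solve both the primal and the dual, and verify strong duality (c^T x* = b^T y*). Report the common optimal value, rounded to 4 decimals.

The standard primal-dual pair for 'max c^T x s.t. A x <= b, x >= 0' is:
  Dual:  min b^T y  s.t.  A^T y >= c,  y >= 0.

So the dual LP is:
  minimize  5y1 + 8y2 + 12y3
  subject to:
    y1 + 2y3 >= 6
    y2 + y3 >= 6
    y1, y2, y3 >= 0

Solving the primal: x* = (2, 8).
  primal value c^T x* = 60.
Solving the dual: y* = (0, 3, 3).
  dual value b^T y* = 60.
Strong duality: c^T x* = b^T y*. Confirmed.

60


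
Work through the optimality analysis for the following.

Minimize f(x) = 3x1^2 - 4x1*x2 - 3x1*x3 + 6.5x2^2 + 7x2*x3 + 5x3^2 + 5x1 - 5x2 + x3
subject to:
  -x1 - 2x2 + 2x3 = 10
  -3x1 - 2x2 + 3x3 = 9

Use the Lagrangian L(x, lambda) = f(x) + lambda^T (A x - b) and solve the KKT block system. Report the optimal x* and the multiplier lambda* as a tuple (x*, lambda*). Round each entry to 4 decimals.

Form the Lagrangian:
  L(x, lambda) = (1/2) x^T Q x + c^T x + lambda^T (A x - b)
Stationarity (grad_x L = 0): Q x + c + A^T lambda = 0.
Primal feasibility: A x = b.

This gives the KKT block system:
  [ Q   A^T ] [ x     ]   [-c ]
  [ A    0  ] [ lambda ] = [ b ]

Solving the linear system:
  x*      = (2.1984, -2.7024, 3.3968)
  lambda* = (-28.2654, 15.6917)
  f(x*)   = 84.6649

x* = (2.1984, -2.7024, 3.3968), lambda* = (-28.2654, 15.6917)


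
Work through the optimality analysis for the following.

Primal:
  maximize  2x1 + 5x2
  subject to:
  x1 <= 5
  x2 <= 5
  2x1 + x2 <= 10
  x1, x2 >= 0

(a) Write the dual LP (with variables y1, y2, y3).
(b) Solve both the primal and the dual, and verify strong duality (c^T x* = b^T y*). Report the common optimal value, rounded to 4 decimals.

The standard primal-dual pair for 'max c^T x s.t. A x <= b, x >= 0' is:
  Dual:  min b^T y  s.t.  A^T y >= c,  y >= 0.

So the dual LP is:
  minimize  5y1 + 5y2 + 10y3
  subject to:
    y1 + 2y3 >= 2
    y2 + y3 >= 5
    y1, y2, y3 >= 0

Solving the primal: x* = (2.5, 5).
  primal value c^T x* = 30.
Solving the dual: y* = (0, 4, 1).
  dual value b^T y* = 30.
Strong duality: c^T x* = b^T y*. Confirmed.

30


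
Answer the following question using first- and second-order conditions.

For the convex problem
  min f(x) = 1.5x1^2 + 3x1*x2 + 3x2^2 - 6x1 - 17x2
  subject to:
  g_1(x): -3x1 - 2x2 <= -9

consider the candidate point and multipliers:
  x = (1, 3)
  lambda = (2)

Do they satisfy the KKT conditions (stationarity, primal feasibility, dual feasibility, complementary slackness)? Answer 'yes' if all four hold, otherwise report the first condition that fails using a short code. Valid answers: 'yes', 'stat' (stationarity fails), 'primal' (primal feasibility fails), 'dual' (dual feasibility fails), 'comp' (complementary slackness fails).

Gradient of f: grad f(x) = Q x + c = (6, 4)
Constraint values g_i(x) = a_i^T x - b_i:
  g_1((1, 3)) = 0
Stationarity residual: grad f(x) + sum_i lambda_i a_i = (0, 0)
  -> stationarity OK
Primal feasibility (all g_i <= 0): OK
Dual feasibility (all lambda_i >= 0): OK
Complementary slackness (lambda_i * g_i(x) = 0 for all i): OK

Verdict: yes, KKT holds.

yes


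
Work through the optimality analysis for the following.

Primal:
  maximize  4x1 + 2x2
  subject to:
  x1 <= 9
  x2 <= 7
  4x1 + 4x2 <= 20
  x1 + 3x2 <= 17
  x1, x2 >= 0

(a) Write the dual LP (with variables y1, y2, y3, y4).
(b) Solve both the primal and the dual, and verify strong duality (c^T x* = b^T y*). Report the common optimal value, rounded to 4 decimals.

The standard primal-dual pair for 'max c^T x s.t. A x <= b, x >= 0' is:
  Dual:  min b^T y  s.t.  A^T y >= c,  y >= 0.

So the dual LP is:
  minimize  9y1 + 7y2 + 20y3 + 17y4
  subject to:
    y1 + 4y3 + y4 >= 4
    y2 + 4y3 + 3y4 >= 2
    y1, y2, y3, y4 >= 0

Solving the primal: x* = (5, 0).
  primal value c^T x* = 20.
Solving the dual: y* = (0, 0, 1, 0).
  dual value b^T y* = 20.
Strong duality: c^T x* = b^T y*. Confirmed.

20


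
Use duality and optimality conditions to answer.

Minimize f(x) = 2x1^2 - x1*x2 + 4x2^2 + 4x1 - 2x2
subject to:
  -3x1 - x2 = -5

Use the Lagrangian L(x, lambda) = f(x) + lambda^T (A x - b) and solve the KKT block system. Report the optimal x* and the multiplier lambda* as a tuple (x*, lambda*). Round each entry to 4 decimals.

Form the Lagrangian:
  L(x, lambda) = (1/2) x^T Q x + c^T x + lambda^T (A x - b)
Stationarity (grad_x L = 0): Q x + c + A^T lambda = 0.
Primal feasibility: A x = b.

This gives the KKT block system:
  [ Q   A^T ] [ x     ]   [-c ]
  [ A    0  ] [ lambda ] = [ b ]

Solving the linear system:
  x*      = (1.4024, 0.7927)
  lambda* = (2.939)
  f(x*)   = 9.3598

x* = (1.4024, 0.7927), lambda* = (2.939)


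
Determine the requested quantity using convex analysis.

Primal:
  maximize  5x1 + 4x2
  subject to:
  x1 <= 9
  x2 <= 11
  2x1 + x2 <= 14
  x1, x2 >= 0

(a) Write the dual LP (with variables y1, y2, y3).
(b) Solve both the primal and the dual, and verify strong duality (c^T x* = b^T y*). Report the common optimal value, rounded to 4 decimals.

The standard primal-dual pair for 'max c^T x s.t. A x <= b, x >= 0' is:
  Dual:  min b^T y  s.t.  A^T y >= c,  y >= 0.

So the dual LP is:
  minimize  9y1 + 11y2 + 14y3
  subject to:
    y1 + 2y3 >= 5
    y2 + y3 >= 4
    y1, y2, y3 >= 0

Solving the primal: x* = (1.5, 11).
  primal value c^T x* = 51.5.
Solving the dual: y* = (0, 1.5, 2.5).
  dual value b^T y* = 51.5.
Strong duality: c^T x* = b^T y*. Confirmed.

51.5


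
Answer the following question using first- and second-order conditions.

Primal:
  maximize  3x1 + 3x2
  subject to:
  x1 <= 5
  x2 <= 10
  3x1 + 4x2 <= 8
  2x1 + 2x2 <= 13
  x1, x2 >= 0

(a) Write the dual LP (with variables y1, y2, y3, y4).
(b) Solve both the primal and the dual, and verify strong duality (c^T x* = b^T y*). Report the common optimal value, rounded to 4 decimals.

The standard primal-dual pair for 'max c^T x s.t. A x <= b, x >= 0' is:
  Dual:  min b^T y  s.t.  A^T y >= c,  y >= 0.

So the dual LP is:
  minimize  5y1 + 10y2 + 8y3 + 13y4
  subject to:
    y1 + 3y3 + 2y4 >= 3
    y2 + 4y3 + 2y4 >= 3
    y1, y2, y3, y4 >= 0

Solving the primal: x* = (2.6667, 0).
  primal value c^T x* = 8.
Solving the dual: y* = (0, 0, 1, 0).
  dual value b^T y* = 8.
Strong duality: c^T x* = b^T y*. Confirmed.

8


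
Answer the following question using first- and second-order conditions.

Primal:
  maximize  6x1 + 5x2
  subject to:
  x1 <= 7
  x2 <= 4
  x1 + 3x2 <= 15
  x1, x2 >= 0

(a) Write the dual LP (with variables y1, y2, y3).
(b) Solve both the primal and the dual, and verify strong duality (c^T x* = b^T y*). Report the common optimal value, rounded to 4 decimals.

The standard primal-dual pair for 'max c^T x s.t. A x <= b, x >= 0' is:
  Dual:  min b^T y  s.t.  A^T y >= c,  y >= 0.

So the dual LP is:
  minimize  7y1 + 4y2 + 15y3
  subject to:
    y1 + y3 >= 6
    y2 + 3y3 >= 5
    y1, y2, y3 >= 0

Solving the primal: x* = (7, 2.6667).
  primal value c^T x* = 55.3333.
Solving the dual: y* = (4.3333, 0, 1.6667).
  dual value b^T y* = 55.3333.
Strong duality: c^T x* = b^T y*. Confirmed.

55.3333


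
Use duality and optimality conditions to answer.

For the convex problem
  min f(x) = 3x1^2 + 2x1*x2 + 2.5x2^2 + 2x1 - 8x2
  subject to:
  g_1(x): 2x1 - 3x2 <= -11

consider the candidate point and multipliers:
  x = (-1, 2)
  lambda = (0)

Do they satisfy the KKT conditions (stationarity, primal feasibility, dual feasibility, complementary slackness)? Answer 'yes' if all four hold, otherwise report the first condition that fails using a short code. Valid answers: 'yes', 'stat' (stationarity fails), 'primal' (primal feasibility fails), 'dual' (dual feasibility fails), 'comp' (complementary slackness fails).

Gradient of f: grad f(x) = Q x + c = (0, 0)
Constraint values g_i(x) = a_i^T x - b_i:
  g_1((-1, 2)) = 3
Stationarity residual: grad f(x) + sum_i lambda_i a_i = (0, 0)
  -> stationarity OK
Primal feasibility (all g_i <= 0): FAILS
Dual feasibility (all lambda_i >= 0): OK
Complementary slackness (lambda_i * g_i(x) = 0 for all i): OK

Verdict: the first failing condition is primal_feasibility -> primal.

primal


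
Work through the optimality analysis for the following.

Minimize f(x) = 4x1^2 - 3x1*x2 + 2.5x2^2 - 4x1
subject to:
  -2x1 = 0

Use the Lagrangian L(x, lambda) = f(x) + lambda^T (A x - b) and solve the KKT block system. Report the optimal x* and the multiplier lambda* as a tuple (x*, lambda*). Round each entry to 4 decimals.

Form the Lagrangian:
  L(x, lambda) = (1/2) x^T Q x + c^T x + lambda^T (A x - b)
Stationarity (grad_x L = 0): Q x + c + A^T lambda = 0.
Primal feasibility: A x = b.

This gives the KKT block system:
  [ Q   A^T ] [ x     ]   [-c ]
  [ A    0  ] [ lambda ] = [ b ]

Solving the linear system:
  x*      = (0, 0)
  lambda* = (-2)
  f(x*)   = 0

x* = (0, 0), lambda* = (-2)


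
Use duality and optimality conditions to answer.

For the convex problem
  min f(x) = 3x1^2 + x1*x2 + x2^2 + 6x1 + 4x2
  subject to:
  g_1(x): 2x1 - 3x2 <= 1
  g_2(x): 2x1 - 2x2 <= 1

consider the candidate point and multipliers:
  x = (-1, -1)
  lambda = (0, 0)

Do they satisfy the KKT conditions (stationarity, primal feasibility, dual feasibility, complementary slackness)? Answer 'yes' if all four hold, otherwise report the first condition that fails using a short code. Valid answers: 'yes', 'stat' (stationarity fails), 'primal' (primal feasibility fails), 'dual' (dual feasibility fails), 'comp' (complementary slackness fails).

Gradient of f: grad f(x) = Q x + c = (-1, 1)
Constraint values g_i(x) = a_i^T x - b_i:
  g_1((-1, -1)) = 0
  g_2((-1, -1)) = -1
Stationarity residual: grad f(x) + sum_i lambda_i a_i = (-1, 1)
  -> stationarity FAILS
Primal feasibility (all g_i <= 0): OK
Dual feasibility (all lambda_i >= 0): OK
Complementary slackness (lambda_i * g_i(x) = 0 for all i): OK

Verdict: the first failing condition is stationarity -> stat.

stat


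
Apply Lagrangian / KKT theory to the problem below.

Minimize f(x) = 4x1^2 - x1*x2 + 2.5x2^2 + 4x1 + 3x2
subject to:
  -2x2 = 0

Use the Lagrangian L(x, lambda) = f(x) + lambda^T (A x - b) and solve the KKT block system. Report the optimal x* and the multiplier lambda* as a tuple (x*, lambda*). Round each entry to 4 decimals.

Form the Lagrangian:
  L(x, lambda) = (1/2) x^T Q x + c^T x + lambda^T (A x - b)
Stationarity (grad_x L = 0): Q x + c + A^T lambda = 0.
Primal feasibility: A x = b.

This gives the KKT block system:
  [ Q   A^T ] [ x     ]   [-c ]
  [ A    0  ] [ lambda ] = [ b ]

Solving the linear system:
  x*      = (-0.5, 0)
  lambda* = (1.75)
  f(x*)   = -1

x* = (-0.5, 0), lambda* = (1.75)


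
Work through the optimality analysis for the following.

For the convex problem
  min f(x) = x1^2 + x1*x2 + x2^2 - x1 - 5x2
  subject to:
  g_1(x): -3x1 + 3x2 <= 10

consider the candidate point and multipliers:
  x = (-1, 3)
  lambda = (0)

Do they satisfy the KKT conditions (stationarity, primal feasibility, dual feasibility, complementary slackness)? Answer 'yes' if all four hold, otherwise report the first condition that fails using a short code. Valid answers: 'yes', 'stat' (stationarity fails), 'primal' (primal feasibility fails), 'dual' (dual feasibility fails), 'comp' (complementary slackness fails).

Gradient of f: grad f(x) = Q x + c = (0, 0)
Constraint values g_i(x) = a_i^T x - b_i:
  g_1((-1, 3)) = 2
Stationarity residual: grad f(x) + sum_i lambda_i a_i = (0, 0)
  -> stationarity OK
Primal feasibility (all g_i <= 0): FAILS
Dual feasibility (all lambda_i >= 0): OK
Complementary slackness (lambda_i * g_i(x) = 0 for all i): OK

Verdict: the first failing condition is primal_feasibility -> primal.

primal
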